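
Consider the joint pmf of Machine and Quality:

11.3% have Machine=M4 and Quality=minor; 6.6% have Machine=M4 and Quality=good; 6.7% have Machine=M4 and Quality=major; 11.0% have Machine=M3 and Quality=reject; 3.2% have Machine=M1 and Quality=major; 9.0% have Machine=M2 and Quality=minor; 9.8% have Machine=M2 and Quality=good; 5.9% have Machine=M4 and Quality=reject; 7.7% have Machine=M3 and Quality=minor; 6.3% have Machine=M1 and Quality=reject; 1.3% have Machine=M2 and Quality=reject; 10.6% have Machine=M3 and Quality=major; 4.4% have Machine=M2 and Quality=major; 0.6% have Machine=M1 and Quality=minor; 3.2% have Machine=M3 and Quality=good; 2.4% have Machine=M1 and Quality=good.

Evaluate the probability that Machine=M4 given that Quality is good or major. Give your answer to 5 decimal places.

0.28358

P(Quality=good) = 0.024 + 0.098 + 0.032 + 0.066 = 0.220.
P(Quality=major) = 0.032 + 0.044 + 0.106 + 0.067 = 0.249.
P(Quality ∈ {good, major}) = 0.220 + 0.249 = 0.469; P(Machine=M4, Quality ∈ {good, major}) = 0.066 + 0.067 = 0.133.
P(Machine=M4 | Quality ∈ {good, major}) = 0.133/0.469 = 0.28358.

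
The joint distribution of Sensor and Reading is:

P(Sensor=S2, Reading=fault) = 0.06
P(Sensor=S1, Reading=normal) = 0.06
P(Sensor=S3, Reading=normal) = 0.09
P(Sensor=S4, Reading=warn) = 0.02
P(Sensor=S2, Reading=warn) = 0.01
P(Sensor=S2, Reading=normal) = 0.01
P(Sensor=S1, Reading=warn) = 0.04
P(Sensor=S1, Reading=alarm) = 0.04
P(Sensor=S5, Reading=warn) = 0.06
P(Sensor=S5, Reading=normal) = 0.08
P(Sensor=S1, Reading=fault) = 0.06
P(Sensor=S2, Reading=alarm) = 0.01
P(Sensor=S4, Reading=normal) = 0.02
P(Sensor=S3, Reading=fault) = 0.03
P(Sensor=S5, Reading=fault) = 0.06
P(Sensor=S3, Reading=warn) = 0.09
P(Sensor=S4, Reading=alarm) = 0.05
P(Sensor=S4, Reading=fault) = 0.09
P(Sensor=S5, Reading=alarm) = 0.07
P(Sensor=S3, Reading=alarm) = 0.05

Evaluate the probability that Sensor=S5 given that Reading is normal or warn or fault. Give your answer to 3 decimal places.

P(Reading=normal) = 0.06 + 0.01 + 0.09 + 0.02 + 0.08 = 0.26.
P(Reading=warn) = 0.04 + 0.01 + 0.09 + 0.02 + 0.06 = 0.22.
P(Reading=fault) = 0.06 + 0.06 + 0.03 + 0.09 + 0.06 = 0.30.
P(Reading ∈ {normal, warn, fault}) = 0.26 + 0.22 + 0.30 = 0.78; P(Sensor=S5, Reading ∈ {normal, warn, fault}) = 0.08 + 0.06 + 0.06 = 0.20.
P(Sensor=S5 | Reading ∈ {normal, warn, fault}) = 0.20/0.78 = 0.256.

0.256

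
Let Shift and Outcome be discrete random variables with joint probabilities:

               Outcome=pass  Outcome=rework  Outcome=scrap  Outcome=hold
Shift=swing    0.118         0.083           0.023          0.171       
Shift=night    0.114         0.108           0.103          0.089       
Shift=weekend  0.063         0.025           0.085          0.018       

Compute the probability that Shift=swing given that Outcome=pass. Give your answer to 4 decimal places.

0.4000

P(Outcome=pass) = 0.118 + 0.114 + 0.063 = 0.295.
P(Shift=swing | Outcome=pass) = 0.118/0.295 = 0.4000.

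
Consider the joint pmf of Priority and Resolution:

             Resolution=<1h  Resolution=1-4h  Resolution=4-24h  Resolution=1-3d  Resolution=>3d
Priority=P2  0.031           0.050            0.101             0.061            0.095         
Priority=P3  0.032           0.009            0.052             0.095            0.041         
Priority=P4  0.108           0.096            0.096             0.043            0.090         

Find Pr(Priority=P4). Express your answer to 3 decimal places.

0.433

P(Priority=P4) = 0.108 + 0.096 + 0.096 + 0.043 + 0.090 = 0.433.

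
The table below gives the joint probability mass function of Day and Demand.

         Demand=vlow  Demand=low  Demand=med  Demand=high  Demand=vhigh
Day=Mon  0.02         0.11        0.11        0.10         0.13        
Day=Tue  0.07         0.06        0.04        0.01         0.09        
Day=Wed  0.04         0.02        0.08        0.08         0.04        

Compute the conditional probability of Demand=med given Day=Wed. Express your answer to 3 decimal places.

P(Day=Wed) = 0.04 + 0.02 + 0.08 + 0.08 + 0.04 = 0.26.
P(Demand=med | Day=Wed) = 0.08/0.26 = 0.308.

0.308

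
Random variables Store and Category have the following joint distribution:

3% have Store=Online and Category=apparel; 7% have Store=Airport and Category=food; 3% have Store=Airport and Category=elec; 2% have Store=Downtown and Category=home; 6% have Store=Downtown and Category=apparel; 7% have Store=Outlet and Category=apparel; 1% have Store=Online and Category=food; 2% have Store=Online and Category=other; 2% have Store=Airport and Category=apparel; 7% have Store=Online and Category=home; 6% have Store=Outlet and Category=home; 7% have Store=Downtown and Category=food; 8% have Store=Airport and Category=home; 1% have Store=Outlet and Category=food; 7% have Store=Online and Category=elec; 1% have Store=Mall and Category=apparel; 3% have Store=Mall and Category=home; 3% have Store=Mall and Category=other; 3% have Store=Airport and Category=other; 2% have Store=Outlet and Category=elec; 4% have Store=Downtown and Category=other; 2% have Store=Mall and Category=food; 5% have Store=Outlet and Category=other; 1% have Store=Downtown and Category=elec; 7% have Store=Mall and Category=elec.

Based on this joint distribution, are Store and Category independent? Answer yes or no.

P(Store=Mall) = 0.16 and P(Category=elec) = 0.20, so their product is 0.0320, but P(Store=Mall, Category=elec) = 0.07. Since these differ, Store and Category are not independent.

no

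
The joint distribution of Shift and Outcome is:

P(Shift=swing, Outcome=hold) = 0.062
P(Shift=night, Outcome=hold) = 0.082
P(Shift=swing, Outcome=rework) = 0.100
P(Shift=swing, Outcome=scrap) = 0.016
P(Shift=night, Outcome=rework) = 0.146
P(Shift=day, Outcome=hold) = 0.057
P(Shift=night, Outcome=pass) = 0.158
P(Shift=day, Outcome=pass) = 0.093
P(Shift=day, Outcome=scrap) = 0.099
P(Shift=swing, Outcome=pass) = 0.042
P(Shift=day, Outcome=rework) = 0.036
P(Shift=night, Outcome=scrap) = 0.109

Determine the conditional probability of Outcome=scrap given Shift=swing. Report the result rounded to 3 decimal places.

0.073

P(Shift=swing) = 0.042 + 0.100 + 0.016 + 0.062 = 0.220.
P(Outcome=scrap | Shift=swing) = 0.016/0.220 = 0.073.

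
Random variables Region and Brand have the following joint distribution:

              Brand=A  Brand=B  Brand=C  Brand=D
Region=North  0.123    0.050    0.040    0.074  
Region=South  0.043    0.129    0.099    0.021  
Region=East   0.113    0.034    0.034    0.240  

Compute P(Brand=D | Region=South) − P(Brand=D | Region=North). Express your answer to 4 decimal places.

P(Region=South) = 0.043 + 0.129 + 0.099 + 0.021 = 0.292; P(Brand=D | Region=South) = 0.021/0.292 = 0.07192.
P(Region=North) = 0.123 + 0.050 + 0.040 + 0.074 = 0.287; P(Brand=D | Region=North) = 0.074/0.287 = 0.25784.
Difference = -0.1859.

-0.1859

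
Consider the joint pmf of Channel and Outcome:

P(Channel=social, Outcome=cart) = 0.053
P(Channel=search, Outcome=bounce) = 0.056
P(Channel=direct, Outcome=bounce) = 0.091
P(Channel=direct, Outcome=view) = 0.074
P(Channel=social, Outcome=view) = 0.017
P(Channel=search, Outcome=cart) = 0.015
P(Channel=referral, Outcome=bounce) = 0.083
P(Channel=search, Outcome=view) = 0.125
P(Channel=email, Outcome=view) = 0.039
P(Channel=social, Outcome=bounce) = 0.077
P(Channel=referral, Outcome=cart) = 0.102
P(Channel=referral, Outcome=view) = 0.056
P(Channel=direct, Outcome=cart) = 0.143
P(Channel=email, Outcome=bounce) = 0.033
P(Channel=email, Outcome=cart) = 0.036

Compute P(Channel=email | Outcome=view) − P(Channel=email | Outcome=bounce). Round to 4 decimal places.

0.0283

P(Outcome=view) = 0.039 + 0.125 + 0.017 + 0.074 + 0.056 = 0.311; P(Channel=email | Outcome=view) = 0.039/0.311 = 0.12540.
P(Outcome=bounce) = 0.033 + 0.056 + 0.077 + 0.091 + 0.083 = 0.340; P(Channel=email | Outcome=bounce) = 0.033/0.340 = 0.09706.
Difference = 0.0283.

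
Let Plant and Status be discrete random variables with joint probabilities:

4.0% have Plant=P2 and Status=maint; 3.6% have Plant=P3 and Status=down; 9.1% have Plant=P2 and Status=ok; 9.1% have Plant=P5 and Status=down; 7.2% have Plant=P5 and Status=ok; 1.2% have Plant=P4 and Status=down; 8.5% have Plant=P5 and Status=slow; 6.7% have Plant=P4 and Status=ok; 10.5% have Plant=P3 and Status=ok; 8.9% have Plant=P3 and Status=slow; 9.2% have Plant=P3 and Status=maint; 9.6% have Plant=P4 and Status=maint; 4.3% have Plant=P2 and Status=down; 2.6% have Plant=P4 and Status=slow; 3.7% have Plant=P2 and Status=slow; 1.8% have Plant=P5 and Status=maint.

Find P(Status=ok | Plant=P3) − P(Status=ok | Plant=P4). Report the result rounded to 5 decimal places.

-0.00725

P(Plant=P3) = 0.105 + 0.089 + 0.036 + 0.092 = 0.322; P(Status=ok | Plant=P3) = 0.105/0.322 = 0.326087.
P(Plant=P4) = 0.067 + 0.026 + 0.012 + 0.096 = 0.201; P(Status=ok | Plant=P4) = 0.067/0.201 = 0.333333.
Difference = -0.00725.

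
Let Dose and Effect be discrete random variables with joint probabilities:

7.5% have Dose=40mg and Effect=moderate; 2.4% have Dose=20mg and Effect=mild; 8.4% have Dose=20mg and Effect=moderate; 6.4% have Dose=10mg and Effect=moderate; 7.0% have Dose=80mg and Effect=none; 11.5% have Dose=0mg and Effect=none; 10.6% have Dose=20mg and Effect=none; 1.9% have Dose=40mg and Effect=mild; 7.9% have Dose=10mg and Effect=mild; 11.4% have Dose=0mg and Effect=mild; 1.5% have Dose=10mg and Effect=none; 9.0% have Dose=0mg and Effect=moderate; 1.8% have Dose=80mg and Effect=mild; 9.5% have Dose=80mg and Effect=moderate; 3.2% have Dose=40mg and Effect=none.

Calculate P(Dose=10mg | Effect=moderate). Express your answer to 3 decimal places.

0.157

P(Effect=moderate) = 0.090 + 0.064 + 0.084 + 0.075 + 0.095 = 0.408.
P(Dose=10mg | Effect=moderate) = 0.064/0.408 = 0.157.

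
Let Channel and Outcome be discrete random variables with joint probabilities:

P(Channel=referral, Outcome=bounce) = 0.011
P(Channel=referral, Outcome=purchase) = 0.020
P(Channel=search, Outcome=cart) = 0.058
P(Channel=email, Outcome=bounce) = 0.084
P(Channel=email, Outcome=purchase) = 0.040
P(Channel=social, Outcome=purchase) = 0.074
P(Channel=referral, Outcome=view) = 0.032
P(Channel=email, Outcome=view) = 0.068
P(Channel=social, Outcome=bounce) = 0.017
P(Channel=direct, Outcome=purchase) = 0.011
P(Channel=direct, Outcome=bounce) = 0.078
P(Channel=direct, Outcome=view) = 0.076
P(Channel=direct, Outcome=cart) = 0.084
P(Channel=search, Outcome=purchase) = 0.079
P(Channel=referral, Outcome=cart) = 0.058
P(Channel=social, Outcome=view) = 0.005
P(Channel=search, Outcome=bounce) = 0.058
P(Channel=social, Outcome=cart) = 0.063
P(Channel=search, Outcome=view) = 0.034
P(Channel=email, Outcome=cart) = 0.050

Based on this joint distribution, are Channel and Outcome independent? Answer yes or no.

no

P(Channel=direct) = 0.249 and P(Outcome=purchase) = 0.224, so their product is 0.05578, but P(Channel=direct, Outcome=purchase) = 0.011. Since these differ, Channel and Outcome are not independent.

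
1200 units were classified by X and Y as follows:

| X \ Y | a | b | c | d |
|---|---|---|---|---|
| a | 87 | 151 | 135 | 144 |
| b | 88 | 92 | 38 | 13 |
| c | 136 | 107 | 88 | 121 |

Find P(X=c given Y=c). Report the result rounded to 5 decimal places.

0.33716

Total with Y=c: 135 + 38 + 88 = 261.
P(X=c | Y=c) = 88/261 = 0.33716.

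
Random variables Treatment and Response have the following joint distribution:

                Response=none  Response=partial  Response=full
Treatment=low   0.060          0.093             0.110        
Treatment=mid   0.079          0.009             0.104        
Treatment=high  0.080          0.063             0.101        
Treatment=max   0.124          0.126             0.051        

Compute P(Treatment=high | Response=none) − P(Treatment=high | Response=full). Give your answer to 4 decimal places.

P(Response=none) = 0.060 + 0.079 + 0.080 + 0.124 = 0.343; P(Treatment=high | Response=none) = 0.080/0.343 = 0.23324.
P(Response=full) = 0.110 + 0.104 + 0.101 + 0.051 = 0.366; P(Treatment=high | Response=full) = 0.101/0.366 = 0.27596.
Difference = -0.0427.

-0.0427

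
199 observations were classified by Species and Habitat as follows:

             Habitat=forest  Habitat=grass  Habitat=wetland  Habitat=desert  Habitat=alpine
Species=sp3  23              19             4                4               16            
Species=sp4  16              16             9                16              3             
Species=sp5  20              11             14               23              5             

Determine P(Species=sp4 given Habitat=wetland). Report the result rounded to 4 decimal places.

Total with Habitat=wetland: 4 + 9 + 14 = 27.
P(Species=sp4 | Habitat=wetland) = 9/27 = 0.3333.

0.3333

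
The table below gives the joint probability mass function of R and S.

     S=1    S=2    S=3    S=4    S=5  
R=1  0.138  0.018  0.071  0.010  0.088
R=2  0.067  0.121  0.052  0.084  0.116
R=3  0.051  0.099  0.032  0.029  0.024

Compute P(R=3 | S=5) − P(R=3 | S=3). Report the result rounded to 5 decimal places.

-0.10119

P(S=5) = 0.088 + 0.116 + 0.024 = 0.228; P(R=3 | S=5) = 0.024/0.228 = 0.105263.
P(S=3) = 0.071 + 0.052 + 0.032 = 0.155; P(R=3 | S=3) = 0.032/0.155 = 0.206452.
Difference = -0.10119.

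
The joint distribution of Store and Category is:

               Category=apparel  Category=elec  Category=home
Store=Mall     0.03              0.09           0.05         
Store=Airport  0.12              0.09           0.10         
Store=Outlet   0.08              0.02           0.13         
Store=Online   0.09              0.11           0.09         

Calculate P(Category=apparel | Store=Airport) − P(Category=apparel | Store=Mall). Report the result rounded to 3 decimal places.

P(Store=Airport) = 0.12 + 0.09 + 0.10 = 0.31; P(Category=apparel | Store=Airport) = 0.12/0.31 = 0.3871.
P(Store=Mall) = 0.03 + 0.09 + 0.05 = 0.17; P(Category=apparel | Store=Mall) = 0.03/0.17 = 0.1765.
Difference = 0.211.

0.211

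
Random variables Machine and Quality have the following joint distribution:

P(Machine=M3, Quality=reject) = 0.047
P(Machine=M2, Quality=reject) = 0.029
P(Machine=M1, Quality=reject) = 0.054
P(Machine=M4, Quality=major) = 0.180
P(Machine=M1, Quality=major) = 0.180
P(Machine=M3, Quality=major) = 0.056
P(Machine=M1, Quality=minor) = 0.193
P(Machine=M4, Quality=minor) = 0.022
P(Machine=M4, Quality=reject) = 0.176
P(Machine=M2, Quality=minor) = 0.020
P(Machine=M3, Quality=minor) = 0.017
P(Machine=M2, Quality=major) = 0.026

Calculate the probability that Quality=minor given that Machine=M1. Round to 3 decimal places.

P(Machine=M1) = 0.193 + 0.180 + 0.054 = 0.427.
P(Quality=minor | Machine=M1) = 0.193/0.427 = 0.452.

0.452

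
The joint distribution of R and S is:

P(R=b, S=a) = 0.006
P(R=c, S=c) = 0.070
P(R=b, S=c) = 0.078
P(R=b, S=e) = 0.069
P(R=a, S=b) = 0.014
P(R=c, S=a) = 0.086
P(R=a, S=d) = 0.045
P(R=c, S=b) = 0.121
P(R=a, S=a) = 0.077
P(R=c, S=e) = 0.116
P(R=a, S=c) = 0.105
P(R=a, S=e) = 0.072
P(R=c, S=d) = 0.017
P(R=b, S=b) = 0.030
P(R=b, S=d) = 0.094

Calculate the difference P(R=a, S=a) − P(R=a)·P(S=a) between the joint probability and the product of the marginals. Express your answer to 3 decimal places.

P(R=a) = 0.077 + 0.014 + 0.105 + 0.045 + 0.072 = 0.313.
P(S=a) = 0.077 + 0.006 + 0.086 = 0.169.
P(R=a, S=a) − P(R=a)P(S=a) = 0.077 − 0.313×0.169 = 0.024.

0.024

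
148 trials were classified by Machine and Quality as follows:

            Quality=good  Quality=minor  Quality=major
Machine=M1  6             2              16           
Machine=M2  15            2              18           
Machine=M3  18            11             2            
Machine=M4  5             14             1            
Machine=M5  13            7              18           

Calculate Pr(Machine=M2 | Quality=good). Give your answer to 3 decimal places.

Total with Quality=good: 6 + 15 + 18 + 5 + 13 = 57.
P(Machine=M2 | Quality=good) = 15/57 = 0.263.

0.263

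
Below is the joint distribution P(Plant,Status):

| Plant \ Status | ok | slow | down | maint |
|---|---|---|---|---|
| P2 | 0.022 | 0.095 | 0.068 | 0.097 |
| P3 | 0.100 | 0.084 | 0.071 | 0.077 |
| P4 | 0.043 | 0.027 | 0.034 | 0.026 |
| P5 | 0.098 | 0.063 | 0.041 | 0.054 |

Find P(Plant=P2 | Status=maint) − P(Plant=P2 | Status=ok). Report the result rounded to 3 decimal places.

P(Status=maint) = 0.097 + 0.077 + 0.026 + 0.054 = 0.254; P(Plant=P2 | Status=maint) = 0.097/0.254 = 0.3819.
P(Status=ok) = 0.022 + 0.100 + 0.043 + 0.098 = 0.263; P(Plant=P2 | Status=ok) = 0.022/0.263 = 0.0837.
Difference = 0.298.

0.298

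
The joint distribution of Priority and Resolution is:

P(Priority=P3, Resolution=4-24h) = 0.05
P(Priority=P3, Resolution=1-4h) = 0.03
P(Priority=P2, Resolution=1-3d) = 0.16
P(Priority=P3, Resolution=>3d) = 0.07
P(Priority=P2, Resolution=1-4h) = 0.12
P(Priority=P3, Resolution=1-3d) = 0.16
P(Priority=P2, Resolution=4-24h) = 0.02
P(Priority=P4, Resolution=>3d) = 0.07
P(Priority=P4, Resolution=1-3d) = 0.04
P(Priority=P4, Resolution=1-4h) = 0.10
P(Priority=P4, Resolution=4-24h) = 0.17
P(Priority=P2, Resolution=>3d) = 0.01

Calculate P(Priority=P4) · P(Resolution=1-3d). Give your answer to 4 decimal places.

P(Priority=P4) = 0.10 + 0.17 + 0.04 + 0.07 = 0.38.
P(Resolution=1-3d) = 0.16 + 0.16 + 0.04 = 0.36.
Product: 0.38 × 0.36 = 0.1368.

0.1368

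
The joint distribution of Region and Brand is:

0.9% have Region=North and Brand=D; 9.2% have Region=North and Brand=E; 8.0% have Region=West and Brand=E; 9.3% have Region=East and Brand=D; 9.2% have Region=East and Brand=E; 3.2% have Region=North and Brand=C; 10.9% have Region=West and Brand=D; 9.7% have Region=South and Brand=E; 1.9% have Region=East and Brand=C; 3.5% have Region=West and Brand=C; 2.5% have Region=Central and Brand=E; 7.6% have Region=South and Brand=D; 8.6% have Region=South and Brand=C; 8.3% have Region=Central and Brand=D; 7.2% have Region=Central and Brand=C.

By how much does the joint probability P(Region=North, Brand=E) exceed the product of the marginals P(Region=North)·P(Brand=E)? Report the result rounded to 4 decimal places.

0.0407

P(Region=North) = 0.032 + 0.009 + 0.092 = 0.133.
P(Brand=E) = 0.092 + 0.097 + 0.092 + 0.080 + 0.025 = 0.386.
P(Region=North, Brand=E) − P(Region=North)P(Brand=E) = 0.092 − 0.133×0.386 = 0.0407.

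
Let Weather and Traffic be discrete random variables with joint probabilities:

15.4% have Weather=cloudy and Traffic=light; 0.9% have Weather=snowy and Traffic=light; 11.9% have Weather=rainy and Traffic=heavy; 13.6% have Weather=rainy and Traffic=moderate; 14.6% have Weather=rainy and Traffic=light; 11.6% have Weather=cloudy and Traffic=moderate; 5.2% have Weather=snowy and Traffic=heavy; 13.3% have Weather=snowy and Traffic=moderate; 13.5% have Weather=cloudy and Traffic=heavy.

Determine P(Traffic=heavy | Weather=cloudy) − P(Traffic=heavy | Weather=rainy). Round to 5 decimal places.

0.03658

P(Weather=cloudy) = 0.154 + 0.116 + 0.135 = 0.405; P(Traffic=heavy | Weather=cloudy) = 0.135/0.405 = 0.333333.
P(Weather=rainy) = 0.146 + 0.136 + 0.119 = 0.401; P(Traffic=heavy | Weather=rainy) = 0.119/0.401 = 0.296758.
Difference = 0.03658.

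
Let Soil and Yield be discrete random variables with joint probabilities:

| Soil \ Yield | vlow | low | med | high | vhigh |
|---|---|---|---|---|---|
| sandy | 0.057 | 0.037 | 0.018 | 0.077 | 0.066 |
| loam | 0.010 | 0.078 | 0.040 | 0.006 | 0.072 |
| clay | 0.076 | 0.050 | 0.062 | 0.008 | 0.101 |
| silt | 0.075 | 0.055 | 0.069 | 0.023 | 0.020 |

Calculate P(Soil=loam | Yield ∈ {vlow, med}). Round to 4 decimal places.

0.1229

P(Yield=vlow) = 0.057 + 0.010 + 0.076 + 0.075 = 0.218.
P(Yield=med) = 0.018 + 0.040 + 0.062 + 0.069 = 0.189.
P(Yield ∈ {vlow, med}) = 0.218 + 0.189 = 0.407; P(Soil=loam, Yield ∈ {vlow, med}) = 0.010 + 0.040 = 0.050.
P(Soil=loam | Yield ∈ {vlow, med}) = 0.050/0.407 = 0.1229.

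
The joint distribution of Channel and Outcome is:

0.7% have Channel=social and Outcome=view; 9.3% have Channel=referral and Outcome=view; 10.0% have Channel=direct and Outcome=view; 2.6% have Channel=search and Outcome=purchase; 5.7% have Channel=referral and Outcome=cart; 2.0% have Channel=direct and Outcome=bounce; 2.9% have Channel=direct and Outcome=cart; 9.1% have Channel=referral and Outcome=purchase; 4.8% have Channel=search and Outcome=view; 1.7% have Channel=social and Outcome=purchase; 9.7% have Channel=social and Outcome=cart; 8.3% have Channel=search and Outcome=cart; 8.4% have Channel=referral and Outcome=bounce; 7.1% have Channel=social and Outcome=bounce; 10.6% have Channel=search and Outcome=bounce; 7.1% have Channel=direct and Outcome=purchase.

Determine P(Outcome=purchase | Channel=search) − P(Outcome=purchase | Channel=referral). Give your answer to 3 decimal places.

P(Channel=search) = 0.106 + 0.048 + 0.083 + 0.026 = 0.263; P(Outcome=purchase | Channel=search) = 0.026/0.263 = 0.0989.
P(Channel=referral) = 0.084 + 0.093 + 0.057 + 0.091 = 0.325; P(Outcome=purchase | Channel=referral) = 0.091/0.325 = 0.2800.
Difference = -0.181.

-0.181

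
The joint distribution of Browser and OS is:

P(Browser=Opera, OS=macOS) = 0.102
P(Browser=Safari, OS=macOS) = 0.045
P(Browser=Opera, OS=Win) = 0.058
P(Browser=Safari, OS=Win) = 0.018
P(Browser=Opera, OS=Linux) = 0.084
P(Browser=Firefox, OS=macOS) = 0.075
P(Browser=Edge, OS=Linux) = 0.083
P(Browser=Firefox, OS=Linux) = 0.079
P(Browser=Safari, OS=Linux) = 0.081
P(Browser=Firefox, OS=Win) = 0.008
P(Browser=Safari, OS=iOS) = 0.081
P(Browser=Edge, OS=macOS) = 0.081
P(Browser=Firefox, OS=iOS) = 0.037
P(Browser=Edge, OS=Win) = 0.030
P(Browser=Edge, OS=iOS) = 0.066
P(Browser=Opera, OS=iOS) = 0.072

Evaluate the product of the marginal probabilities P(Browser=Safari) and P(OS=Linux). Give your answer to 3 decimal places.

P(Browser=Safari) = 0.018 + 0.045 + 0.081 + 0.081 = 0.225.
P(OS=Linux) = 0.079 + 0.081 + 0.083 + 0.084 = 0.327.
Product: 0.225 × 0.327 = 0.074.

0.074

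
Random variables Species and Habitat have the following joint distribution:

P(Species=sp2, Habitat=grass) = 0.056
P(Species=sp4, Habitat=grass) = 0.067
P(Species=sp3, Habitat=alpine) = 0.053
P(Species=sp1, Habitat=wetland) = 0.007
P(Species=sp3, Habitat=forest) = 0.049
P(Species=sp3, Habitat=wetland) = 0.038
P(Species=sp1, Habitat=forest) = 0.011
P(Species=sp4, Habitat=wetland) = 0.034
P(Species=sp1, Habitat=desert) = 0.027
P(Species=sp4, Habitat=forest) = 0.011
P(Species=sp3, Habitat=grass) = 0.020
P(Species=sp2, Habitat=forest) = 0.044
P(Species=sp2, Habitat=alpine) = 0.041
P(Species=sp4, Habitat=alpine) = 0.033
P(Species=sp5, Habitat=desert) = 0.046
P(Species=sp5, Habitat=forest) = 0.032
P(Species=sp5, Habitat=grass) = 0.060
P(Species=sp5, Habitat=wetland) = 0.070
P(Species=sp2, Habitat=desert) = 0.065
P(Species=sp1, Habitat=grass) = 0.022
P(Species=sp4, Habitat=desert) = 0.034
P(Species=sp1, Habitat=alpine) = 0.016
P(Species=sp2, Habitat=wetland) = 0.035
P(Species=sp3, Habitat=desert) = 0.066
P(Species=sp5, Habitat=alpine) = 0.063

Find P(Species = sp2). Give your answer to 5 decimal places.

P(Species=sp2) = 0.044 + 0.056 + 0.035 + 0.065 + 0.041 = 0.241.

0.24100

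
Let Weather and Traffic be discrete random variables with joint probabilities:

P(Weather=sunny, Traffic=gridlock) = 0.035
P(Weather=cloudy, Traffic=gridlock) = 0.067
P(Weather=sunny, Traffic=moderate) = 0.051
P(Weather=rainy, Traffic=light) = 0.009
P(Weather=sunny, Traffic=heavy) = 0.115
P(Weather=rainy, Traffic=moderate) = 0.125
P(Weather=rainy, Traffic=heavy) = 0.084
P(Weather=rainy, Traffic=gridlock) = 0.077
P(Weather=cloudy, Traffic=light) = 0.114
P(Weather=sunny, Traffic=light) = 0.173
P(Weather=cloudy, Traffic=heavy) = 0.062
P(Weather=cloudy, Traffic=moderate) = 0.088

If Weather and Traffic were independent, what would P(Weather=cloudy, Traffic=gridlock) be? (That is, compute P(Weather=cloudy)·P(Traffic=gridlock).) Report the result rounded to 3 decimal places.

P(Weather=cloudy) = 0.114 + 0.088 + 0.062 + 0.067 = 0.331.
P(Traffic=gridlock) = 0.035 + 0.067 + 0.077 = 0.179.
Product: 0.331 × 0.179 = 0.059.

0.059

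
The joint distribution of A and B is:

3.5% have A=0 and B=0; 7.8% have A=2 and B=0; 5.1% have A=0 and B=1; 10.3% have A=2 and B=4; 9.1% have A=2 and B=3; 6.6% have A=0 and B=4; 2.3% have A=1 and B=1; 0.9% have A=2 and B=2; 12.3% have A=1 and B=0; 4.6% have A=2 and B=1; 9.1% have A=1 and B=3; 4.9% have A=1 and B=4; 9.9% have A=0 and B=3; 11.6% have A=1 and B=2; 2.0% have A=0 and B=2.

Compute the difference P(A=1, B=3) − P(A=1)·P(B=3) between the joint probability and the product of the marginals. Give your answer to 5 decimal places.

-0.02196

P(A=1) = 0.123 + 0.023 + 0.116 + 0.091 + 0.049 = 0.402.
P(B=3) = 0.099 + 0.091 + 0.091 = 0.281.
P(A=1, B=3) − P(A=1)P(B=3) = 0.091 − 0.402×0.281 = -0.02196.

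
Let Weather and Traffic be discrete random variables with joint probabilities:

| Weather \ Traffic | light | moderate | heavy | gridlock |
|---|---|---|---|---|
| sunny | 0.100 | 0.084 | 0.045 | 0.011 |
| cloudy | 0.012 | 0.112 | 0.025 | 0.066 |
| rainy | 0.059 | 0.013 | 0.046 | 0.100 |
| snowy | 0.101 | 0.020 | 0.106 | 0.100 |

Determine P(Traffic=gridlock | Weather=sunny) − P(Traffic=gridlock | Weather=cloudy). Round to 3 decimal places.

P(Weather=sunny) = 0.100 + 0.084 + 0.045 + 0.011 = 0.240; P(Traffic=gridlock | Weather=sunny) = 0.011/0.240 = 0.0458.
P(Weather=cloudy) = 0.012 + 0.112 + 0.025 + 0.066 = 0.215; P(Traffic=gridlock | Weather=cloudy) = 0.066/0.215 = 0.3070.
Difference = -0.261.

-0.261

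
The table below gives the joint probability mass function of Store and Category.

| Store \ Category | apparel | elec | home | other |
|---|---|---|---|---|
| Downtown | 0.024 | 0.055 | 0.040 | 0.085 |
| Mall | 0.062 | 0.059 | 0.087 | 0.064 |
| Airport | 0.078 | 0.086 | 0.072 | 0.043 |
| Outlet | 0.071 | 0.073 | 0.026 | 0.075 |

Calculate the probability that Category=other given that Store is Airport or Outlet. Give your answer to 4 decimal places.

0.2252

P(Store=Airport) = 0.078 + 0.086 + 0.072 + 0.043 = 0.279.
P(Store=Outlet) = 0.071 + 0.073 + 0.026 + 0.075 = 0.245.
P(Store ∈ {Airport, Outlet}) = 0.279 + 0.245 = 0.524; P(Category=other, Store ∈ {Airport, Outlet}) = 0.043 + 0.075 = 0.118.
P(Category=other | Store ∈ {Airport, Outlet}) = 0.118/0.524 = 0.2252.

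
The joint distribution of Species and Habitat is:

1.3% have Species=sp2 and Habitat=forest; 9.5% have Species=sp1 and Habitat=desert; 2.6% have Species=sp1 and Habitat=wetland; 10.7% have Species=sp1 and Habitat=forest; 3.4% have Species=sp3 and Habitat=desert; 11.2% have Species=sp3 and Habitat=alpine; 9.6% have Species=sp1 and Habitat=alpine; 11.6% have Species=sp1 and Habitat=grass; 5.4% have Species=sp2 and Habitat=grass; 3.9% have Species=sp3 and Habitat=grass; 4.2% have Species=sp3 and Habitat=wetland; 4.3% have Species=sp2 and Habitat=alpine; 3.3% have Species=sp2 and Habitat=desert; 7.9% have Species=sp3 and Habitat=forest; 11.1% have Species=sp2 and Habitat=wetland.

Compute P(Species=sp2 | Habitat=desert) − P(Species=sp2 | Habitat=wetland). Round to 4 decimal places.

-0.4164

P(Habitat=desert) = 0.095 + 0.033 + 0.034 = 0.162; P(Species=sp2 | Habitat=desert) = 0.033/0.162 = 0.20370.
P(Habitat=wetland) = 0.026 + 0.111 + 0.042 = 0.179; P(Species=sp2 | Habitat=wetland) = 0.111/0.179 = 0.62011.
Difference = -0.4164.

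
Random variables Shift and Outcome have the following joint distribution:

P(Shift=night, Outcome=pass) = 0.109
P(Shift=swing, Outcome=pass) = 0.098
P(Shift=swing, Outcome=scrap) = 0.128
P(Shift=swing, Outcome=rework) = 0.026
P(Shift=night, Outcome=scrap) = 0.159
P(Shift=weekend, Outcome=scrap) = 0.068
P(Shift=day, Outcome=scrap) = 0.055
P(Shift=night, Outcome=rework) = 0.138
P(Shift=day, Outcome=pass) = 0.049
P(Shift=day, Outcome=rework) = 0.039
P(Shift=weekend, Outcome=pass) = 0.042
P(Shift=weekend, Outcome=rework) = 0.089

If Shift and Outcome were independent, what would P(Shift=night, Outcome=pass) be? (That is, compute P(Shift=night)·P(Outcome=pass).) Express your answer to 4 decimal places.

0.1210

P(Shift=night) = 0.109 + 0.138 + 0.159 = 0.406.
P(Outcome=pass) = 0.049 + 0.098 + 0.109 + 0.042 = 0.298.
Product: 0.406 × 0.298 = 0.1210.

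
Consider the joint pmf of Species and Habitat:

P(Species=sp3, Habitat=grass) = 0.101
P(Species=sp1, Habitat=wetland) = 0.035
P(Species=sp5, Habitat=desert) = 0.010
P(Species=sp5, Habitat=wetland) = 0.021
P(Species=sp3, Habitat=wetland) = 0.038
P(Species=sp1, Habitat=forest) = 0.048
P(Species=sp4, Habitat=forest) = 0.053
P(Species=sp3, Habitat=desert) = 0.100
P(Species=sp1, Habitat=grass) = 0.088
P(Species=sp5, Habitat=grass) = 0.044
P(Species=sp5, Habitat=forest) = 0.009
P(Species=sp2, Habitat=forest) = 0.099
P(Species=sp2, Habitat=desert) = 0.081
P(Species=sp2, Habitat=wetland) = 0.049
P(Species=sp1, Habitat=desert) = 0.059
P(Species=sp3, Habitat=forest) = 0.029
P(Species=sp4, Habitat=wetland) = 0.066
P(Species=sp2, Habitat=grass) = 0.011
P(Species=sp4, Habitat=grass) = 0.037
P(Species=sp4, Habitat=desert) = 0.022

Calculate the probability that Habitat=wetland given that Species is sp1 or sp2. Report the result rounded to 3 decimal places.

0.179

P(Species=sp1) = 0.048 + 0.088 + 0.035 + 0.059 = 0.230.
P(Species=sp2) = 0.099 + 0.011 + 0.049 + 0.081 = 0.240.
P(Species ∈ {sp1, sp2}) = 0.230 + 0.240 = 0.470; P(Habitat=wetland, Species ∈ {sp1, sp2}) = 0.035 + 0.049 = 0.084.
P(Habitat=wetland | Species ∈ {sp1, sp2}) = 0.084/0.470 = 0.179.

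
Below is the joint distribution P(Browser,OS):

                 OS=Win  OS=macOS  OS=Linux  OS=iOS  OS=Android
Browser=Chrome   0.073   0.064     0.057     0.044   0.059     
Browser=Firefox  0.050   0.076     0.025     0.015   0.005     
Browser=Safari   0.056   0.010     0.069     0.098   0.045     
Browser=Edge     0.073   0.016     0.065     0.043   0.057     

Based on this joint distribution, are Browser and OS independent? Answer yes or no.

P(Browser=Firefox) = 0.171 and P(OS=macOS) = 0.166, so their product is 0.02839, but P(Browser=Firefox, OS=macOS) = 0.076. Since these differ, Browser and OS are not independent.

no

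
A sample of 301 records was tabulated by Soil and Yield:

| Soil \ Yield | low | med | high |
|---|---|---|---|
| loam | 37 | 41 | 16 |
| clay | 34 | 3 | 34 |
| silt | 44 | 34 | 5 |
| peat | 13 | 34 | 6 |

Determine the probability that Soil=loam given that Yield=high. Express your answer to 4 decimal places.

0.2623

Total with Yield=high: 16 + 34 + 5 + 6 = 61.
P(Soil=loam | Yield=high) = 16/61 = 0.2623.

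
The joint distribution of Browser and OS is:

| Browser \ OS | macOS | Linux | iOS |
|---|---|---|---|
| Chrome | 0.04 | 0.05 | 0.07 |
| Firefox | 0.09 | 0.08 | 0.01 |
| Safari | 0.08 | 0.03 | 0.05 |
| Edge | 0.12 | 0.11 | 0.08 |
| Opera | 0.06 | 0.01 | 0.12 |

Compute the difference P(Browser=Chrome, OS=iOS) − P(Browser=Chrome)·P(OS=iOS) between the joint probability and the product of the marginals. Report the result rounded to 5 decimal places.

0.01720

P(Browser=Chrome) = 0.04 + 0.05 + 0.07 = 0.16.
P(OS=iOS) = 0.07 + 0.01 + 0.05 + 0.08 + 0.12 = 0.33.
P(Browser=Chrome, OS=iOS) − P(Browser=Chrome)P(OS=iOS) = 0.07 − 0.16×0.33 = 0.01720.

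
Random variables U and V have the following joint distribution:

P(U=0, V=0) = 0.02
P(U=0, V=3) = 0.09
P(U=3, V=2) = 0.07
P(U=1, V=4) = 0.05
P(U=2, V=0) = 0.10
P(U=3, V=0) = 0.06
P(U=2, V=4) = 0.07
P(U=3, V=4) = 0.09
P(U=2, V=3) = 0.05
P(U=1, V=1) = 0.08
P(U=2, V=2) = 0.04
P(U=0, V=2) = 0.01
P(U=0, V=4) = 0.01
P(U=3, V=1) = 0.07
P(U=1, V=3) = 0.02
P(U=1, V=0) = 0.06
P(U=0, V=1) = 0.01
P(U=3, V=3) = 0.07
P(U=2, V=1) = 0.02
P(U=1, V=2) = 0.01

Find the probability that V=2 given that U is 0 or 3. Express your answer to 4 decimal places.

P(U=0) = 0.02 + 0.01 + 0.01 + 0.09 + 0.01 = 0.14.
P(U=3) = 0.06 + 0.07 + 0.07 + 0.07 + 0.09 = 0.36.
P(U ∈ {0, 3}) = 0.14 + 0.36 = 0.50; P(V=2, U ∈ {0, 3}) = 0.01 + 0.07 = 0.08.
P(V=2 | U ∈ {0, 3}) = 0.08/0.50 = 0.1600.

0.1600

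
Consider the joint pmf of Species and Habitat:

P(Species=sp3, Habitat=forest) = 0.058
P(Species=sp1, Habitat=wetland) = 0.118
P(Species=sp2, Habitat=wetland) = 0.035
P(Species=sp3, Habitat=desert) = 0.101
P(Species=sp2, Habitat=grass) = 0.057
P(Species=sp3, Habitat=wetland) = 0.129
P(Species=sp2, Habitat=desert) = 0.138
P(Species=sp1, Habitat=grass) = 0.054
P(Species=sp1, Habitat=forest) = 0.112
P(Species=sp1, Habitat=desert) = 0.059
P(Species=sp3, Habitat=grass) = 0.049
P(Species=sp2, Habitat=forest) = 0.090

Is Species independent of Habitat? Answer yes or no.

no

P(Species=sp2) = 0.320 and P(Habitat=wetland) = 0.282, so their product is 0.09024, but P(Species=sp2, Habitat=wetland) = 0.035. Since these differ, Species and Habitat are not independent.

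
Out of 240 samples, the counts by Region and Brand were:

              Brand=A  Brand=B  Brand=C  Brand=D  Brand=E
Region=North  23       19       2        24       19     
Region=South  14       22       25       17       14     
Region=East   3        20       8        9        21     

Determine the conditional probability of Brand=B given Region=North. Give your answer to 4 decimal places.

Total with Region=North: 23 + 19 + 2 + 24 + 19 = 87.
P(Brand=B | Region=North) = 19/87 = 0.2184.

0.2184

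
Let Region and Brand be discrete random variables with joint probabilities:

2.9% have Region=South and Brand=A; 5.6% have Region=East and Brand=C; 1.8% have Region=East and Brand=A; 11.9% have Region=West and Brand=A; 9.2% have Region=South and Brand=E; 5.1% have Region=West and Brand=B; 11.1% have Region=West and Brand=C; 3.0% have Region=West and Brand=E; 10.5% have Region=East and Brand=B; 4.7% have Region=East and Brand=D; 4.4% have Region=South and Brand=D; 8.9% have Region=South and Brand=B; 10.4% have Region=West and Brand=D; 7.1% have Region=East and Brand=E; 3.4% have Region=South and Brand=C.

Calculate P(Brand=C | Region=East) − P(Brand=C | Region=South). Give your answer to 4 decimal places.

P(Region=East) = 0.018 + 0.105 + 0.056 + 0.047 + 0.071 = 0.297; P(Brand=C | Region=East) = 0.056/0.297 = 0.18855.
P(Region=South) = 0.029 + 0.089 + 0.034 + 0.044 + 0.092 = 0.288; P(Brand=C | Region=South) = 0.034/0.288 = 0.11806.
Difference = 0.0705.

0.0705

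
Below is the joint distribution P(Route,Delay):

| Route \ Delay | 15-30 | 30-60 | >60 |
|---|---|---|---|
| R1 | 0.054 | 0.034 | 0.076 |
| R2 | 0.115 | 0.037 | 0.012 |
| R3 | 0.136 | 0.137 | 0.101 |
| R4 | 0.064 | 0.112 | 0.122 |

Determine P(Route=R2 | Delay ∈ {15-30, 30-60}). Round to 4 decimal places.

0.2206

P(Delay=15-30) = 0.054 + 0.115 + 0.136 + 0.064 = 0.369.
P(Delay=30-60) = 0.034 + 0.037 + 0.137 + 0.112 = 0.320.
P(Delay ∈ {15-30, 30-60}) = 0.369 + 0.320 = 0.689; P(Route=R2, Delay ∈ {15-30, 30-60}) = 0.115 + 0.037 = 0.152.
P(Route=R2 | Delay ∈ {15-30, 30-60}) = 0.152/0.689 = 0.2206.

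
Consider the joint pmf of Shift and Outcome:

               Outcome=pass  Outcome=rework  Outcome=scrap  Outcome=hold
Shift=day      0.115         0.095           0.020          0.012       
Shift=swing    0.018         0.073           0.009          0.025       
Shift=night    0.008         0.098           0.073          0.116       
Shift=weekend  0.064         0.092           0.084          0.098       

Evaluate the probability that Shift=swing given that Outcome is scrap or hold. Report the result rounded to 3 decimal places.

0.078

P(Outcome=scrap) = 0.020 + 0.009 + 0.073 + 0.084 = 0.186.
P(Outcome=hold) = 0.012 + 0.025 + 0.116 + 0.098 = 0.251.
P(Outcome ∈ {scrap, hold}) = 0.186 + 0.251 = 0.437; P(Shift=swing, Outcome ∈ {scrap, hold}) = 0.009 + 0.025 = 0.034.
P(Shift=swing | Outcome ∈ {scrap, hold}) = 0.034/0.437 = 0.078.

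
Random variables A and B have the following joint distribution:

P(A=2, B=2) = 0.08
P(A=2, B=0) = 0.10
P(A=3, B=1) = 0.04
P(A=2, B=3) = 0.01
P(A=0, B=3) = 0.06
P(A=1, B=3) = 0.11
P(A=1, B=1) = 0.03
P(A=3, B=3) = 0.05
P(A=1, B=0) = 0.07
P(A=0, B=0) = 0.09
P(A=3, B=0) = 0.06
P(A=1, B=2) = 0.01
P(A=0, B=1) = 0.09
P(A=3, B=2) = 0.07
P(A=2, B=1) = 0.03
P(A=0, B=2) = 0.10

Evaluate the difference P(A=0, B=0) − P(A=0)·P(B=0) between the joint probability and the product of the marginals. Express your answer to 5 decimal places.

P(A=0) = 0.09 + 0.09 + 0.10 + 0.06 = 0.34.
P(B=0) = 0.09 + 0.07 + 0.10 + 0.06 = 0.32.
P(A=0, B=0) − P(A=0)P(B=0) = 0.09 − 0.34×0.32 = -0.01880.

-0.01880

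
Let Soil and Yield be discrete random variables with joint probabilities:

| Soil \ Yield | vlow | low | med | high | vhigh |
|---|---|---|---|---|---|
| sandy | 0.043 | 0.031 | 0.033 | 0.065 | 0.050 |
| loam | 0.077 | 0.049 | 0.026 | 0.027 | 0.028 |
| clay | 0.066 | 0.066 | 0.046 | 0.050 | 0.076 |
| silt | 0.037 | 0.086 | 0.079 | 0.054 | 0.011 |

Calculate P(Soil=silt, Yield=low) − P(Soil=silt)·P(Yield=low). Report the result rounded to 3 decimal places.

P(Soil=silt) = 0.037 + 0.086 + 0.079 + 0.054 + 0.011 = 0.267.
P(Yield=low) = 0.031 + 0.049 + 0.066 + 0.086 = 0.232.
P(Soil=silt, Yield=low) − P(Soil=silt)P(Yield=low) = 0.086 − 0.267×0.232 = 0.024.

0.024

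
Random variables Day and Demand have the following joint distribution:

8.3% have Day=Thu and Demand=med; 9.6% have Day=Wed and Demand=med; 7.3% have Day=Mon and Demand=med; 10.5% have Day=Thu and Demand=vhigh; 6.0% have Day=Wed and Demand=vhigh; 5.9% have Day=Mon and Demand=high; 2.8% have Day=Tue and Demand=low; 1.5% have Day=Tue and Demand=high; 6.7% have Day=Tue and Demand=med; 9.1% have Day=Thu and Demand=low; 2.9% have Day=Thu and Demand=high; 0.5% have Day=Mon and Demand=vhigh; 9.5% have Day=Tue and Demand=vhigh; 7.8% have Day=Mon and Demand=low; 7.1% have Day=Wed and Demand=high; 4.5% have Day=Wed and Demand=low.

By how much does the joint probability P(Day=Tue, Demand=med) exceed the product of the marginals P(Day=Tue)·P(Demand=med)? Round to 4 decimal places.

P(Day=Tue) = 0.028 + 0.067 + 0.015 + 0.095 = 0.205.
P(Demand=med) = 0.073 + 0.067 + 0.096 + 0.083 = 0.319.
P(Day=Tue, Demand=med) − P(Day=Tue)P(Demand=med) = 0.067 − 0.205×0.319 = 0.0016.

0.0016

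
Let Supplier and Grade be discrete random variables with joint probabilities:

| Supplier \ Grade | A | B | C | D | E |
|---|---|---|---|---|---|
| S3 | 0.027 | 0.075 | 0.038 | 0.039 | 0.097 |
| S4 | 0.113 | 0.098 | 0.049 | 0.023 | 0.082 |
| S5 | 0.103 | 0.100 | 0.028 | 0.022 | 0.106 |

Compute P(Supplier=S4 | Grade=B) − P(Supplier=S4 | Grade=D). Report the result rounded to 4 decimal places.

0.0852

P(Grade=B) = 0.075 + 0.098 + 0.100 = 0.273; P(Supplier=S4 | Grade=B) = 0.098/0.273 = 0.35897.
P(Grade=D) = 0.039 + 0.023 + 0.022 = 0.084; P(Supplier=S4 | Grade=D) = 0.023/0.084 = 0.27381.
Difference = 0.0852.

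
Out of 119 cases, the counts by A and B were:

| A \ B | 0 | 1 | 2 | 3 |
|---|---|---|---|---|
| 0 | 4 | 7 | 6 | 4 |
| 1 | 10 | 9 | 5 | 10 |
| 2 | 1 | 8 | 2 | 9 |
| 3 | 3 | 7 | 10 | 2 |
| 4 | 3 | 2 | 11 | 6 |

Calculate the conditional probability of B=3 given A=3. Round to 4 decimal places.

Total with A=3: 3 + 7 + 10 + 2 = 22.
P(B=3 | A=3) = 2/22 = 0.0909.

0.0909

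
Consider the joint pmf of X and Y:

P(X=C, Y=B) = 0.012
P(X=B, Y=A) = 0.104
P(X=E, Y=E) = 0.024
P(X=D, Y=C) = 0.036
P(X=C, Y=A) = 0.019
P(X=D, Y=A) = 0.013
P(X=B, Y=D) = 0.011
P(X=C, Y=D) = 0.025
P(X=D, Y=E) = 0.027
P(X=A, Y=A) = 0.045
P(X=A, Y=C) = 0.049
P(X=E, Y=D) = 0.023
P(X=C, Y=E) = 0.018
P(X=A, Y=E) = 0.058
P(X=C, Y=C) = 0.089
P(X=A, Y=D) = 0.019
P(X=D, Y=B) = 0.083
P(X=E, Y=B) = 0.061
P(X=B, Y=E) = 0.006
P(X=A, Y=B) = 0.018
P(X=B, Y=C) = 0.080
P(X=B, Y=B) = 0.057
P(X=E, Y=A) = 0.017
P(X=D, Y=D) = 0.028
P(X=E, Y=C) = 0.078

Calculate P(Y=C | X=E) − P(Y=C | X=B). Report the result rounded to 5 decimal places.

P(X=E) = 0.017 + 0.061 + 0.078 + 0.023 + 0.024 = 0.203; P(Y=C | X=E) = 0.078/0.203 = 0.384236.
P(X=B) = 0.104 + 0.057 + 0.080 + 0.011 + 0.006 = 0.258; P(Y=C | X=B) = 0.080/0.258 = 0.310078.
Difference = 0.07416.

0.07416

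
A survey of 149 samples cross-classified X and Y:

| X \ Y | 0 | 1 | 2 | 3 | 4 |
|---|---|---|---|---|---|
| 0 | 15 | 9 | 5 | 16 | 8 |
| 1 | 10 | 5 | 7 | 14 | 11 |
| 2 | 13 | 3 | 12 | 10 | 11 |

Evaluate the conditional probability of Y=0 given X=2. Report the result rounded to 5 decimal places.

Total with X=2: 13 + 3 + 12 + 10 + 11 = 49.
P(Y=0 | X=2) = 13/49 = 0.26531.

0.26531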